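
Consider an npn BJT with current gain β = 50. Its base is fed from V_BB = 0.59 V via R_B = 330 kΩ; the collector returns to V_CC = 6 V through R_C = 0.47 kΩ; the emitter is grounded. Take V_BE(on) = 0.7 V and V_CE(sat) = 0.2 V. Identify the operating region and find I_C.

V_BB = 0.59 V ≤ V_BE(on) = 0.7 V, so the base-emitter junction is not forward biased.
The transistor is in cutoff: I_B = I_C = 0.

cutoff; I_C ≈ 0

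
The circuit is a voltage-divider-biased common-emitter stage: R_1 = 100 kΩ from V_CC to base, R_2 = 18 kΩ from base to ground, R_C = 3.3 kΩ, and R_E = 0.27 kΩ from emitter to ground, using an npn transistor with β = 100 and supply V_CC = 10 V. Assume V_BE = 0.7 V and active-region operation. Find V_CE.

V_CE ≈ 3.1 V

Thevenize the base divider: V_Th = V_CC·R_2/(R_1+R_2) = 10×18/118 = 1.53 V, R_Th = R_1‖R_2 = 15.3 kΩ.
Base-emitter loop: V_Th = I_B·R_Th + V_BE + (β+1)I_B·R_E, so I_B = (1.53 − 0.7) / (15.3 + 101×0.27) = 0.0194 mA.
I_C = β·I_B = 100×0.0194 = 1.94 mA, and I_E = (β+1)I_B = 1.96 mA.
V_CE = V_CC − I_C·R_C − I_E·R_E = 10 − 1.94×3.3 − 1.96×0.27 = 3.07 V.
V_CE = 3.07 V > 0.2 V confirms active-region operation.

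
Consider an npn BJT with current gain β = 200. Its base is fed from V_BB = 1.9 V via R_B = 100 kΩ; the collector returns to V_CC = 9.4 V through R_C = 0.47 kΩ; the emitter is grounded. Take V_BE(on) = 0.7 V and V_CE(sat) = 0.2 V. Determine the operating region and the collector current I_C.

active; I_C ≈ 2.4 mA

Assume active. Base-emitter loop: I_B = (V_BB − V_BE)/R_B = (1.9 − 0.7)/100 = 0.012 mA.
I_C = β·I_B = 200×0.012 = 2.4 mA.
V_CE = V_CC − I_C·R_C = 9.4 − 2.4×0.47 = 8.27 V > V_CE(sat), so the active-region assumption holds.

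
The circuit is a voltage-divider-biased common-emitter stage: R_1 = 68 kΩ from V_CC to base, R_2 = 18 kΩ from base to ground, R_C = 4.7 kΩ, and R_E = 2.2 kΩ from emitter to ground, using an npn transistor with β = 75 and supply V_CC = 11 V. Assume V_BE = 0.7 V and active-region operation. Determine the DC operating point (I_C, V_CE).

Thevenize the base divider: V_Th = V_CC·R_2/(R_1+R_2) = 11×18/86 = 2.3 V, R_Th = R_1‖R_2 = 14.2 kΩ.
Base-emitter loop: V_Th = I_B·R_Th + V_BE + (β+1)I_B·R_E, so I_B = (2.3 − 0.7) / (14.2 + 76×2.2) = 0.00883 mA.
I_C = β·I_B = 75×0.00883 = 0.662 mA, and I_E = (β+1)I_B = 0.671 mA.
V_CE = V_CC − I_C·R_C − I_E·R_E = 11 − 0.662×4.7 − 0.671×2.2 = 6.41 V.
V_CE = 6.41 V > 0.2 V confirms active-region operation.

I_C ≈ 0.66 mA, V_CE ≈ 6.4 V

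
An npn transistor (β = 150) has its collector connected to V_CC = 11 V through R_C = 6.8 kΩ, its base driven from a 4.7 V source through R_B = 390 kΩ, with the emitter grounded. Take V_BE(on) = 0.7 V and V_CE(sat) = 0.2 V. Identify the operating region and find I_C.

active; I_C ≈ 1.5 mA

Assume active. Base-emitter loop: I_B = (V_BB − V_BE)/R_B = (4.7 − 0.7)/390 = 0.0103 mA.
I_C = β·I_B = 150×0.0103 = 1.54 mA.
V_CE = V_CC − I_C·R_C = 11 − 1.54×6.8 = 0.538 V > V_CE(sat), so the active-region assumption holds.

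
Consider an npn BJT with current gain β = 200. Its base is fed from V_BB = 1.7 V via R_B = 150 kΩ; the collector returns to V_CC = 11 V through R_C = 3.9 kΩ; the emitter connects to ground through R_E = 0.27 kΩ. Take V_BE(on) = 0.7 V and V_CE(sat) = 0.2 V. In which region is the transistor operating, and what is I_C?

active; I_C ≈ 0.98 mA

Assume active. Base-emitter loop: I_B = (V_BB − V_BE)/(R_B + (β+1)R_E) = (1.7 − 0.7)/(150 + 201×0.27) = 0.0049 mA.
I_C = β·I_B = 200×0.0049 = 0.979 mA.
V_CE = V_CC − I_C·R_C − I_E·R_E = 11 − 0.979×3.9 − 0.984×0.27 = 6.92 V > V_CE(sat), so the active-region assumption holds.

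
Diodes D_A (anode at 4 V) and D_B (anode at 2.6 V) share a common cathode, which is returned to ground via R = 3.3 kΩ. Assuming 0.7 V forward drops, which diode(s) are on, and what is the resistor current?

Assume both conduct. Then node N would need to be at both 4−0.7 = 3.3 V and 2.6−0.7 = 1.9 V, which is impossible.
Assume only D_A conducts: V_N = 4 − 0.7 = 3.3 V, so I_R = 3.3/3.3 = 1 mA.
Check D_B: its anode-to-cathode voltage is 2.6 − 3.3 = -0.7 V < 0.7 V, so it is off. The assumption is consistent.

Only D_A conducts; I_R ≈ 1 mA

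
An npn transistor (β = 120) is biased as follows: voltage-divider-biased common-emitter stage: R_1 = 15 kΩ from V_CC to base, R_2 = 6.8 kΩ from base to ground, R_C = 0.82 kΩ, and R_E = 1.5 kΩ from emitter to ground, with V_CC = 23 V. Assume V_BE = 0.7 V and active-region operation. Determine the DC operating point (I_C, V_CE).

I_C ≈ 4.2 mA, V_CE ≈ 13 V

Thevenize the base divider: V_Th = V_CC·R_2/(R_1+R_2) = 23×6.8/21.8 = 7.17 V, R_Th = R_1‖R_2 = 4.68 kΩ.
Base-emitter loop: V_Th = I_B·R_Th + V_BE + (β+1)I_B·R_E, so I_B = (7.17 − 0.7) / (4.68 + 121×1.5) = 0.0348 mA.
I_C = β·I_B = 120×0.0348 = 4.17 mA, and I_E = (β+1)I_B = 4.21 mA.
V_CE = V_CC − I_C·R_C − I_E·R_E = 23 − 4.17×0.82 − 4.21×1.5 = 13.3 V.
V_CE = 13.3 V > 0.2 V confirms active-region operation.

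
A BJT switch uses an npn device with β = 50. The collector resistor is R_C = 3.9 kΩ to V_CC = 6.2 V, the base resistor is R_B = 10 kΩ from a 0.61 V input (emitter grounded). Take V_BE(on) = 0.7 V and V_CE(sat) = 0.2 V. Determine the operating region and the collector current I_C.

cutoff; I_C ≈ 0

V_BB = 0.61 V ≤ V_BE(on) = 0.7 V, so the base-emitter junction is not forward biased.
The transistor is in cutoff: I_B = I_C = 0.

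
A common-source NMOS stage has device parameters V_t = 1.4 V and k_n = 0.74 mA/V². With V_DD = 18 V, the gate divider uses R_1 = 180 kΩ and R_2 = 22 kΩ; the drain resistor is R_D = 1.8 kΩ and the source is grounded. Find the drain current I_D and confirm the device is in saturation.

I_D ≈ 0.12 mA

V_G = V_DD·R_2/(R_1+R_2) = 18×22/202 = 1.96 V. With the source grounded, V_GS = V_G = 1.96 V.
Assume saturation: I_D = (k_n/2)(V_GS − V_t)² = (0.74/2)×(1.96 − 1.4)² = 0.37×0.56² = 0.116 mA.
V_DS = V_DD − I_D·R_D = 18 − 0.116×1.8 = 17.8 V.
Saturation requires V_DS ≥ V_GS − V_t = 0.56 V; 17.8 ≥ 0.56 ✓.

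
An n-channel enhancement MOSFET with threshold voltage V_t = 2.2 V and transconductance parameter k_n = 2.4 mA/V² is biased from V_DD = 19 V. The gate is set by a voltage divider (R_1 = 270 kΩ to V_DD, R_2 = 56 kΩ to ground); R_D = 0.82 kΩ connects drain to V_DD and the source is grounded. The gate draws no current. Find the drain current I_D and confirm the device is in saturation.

I_D ≈ 1.4 mA

V_G = V_DD·R_2/(R_1+R_2) = 19×56/326 = 3.26 V. With the source grounded, V_GS = V_G = 3.26 V.
Assume saturation: I_D = (k_n/2)(V_GS − V_t)² = (2.4/2)×(3.26 − 2.2)² = 1.2×1.06² = 1.36 mA.
V_DS = V_DD − I_D·R_D = 19 − 1.36×0.82 = 17.9 V.
Saturation requires V_DS ≥ V_GS − V_t = 1.06 V; 17.9 ≥ 1.06 ✓.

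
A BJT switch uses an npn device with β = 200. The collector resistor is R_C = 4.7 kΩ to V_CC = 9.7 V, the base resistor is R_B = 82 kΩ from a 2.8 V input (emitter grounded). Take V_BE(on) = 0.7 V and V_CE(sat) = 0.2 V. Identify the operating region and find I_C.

Assume active: I_B = (2.8 − 0.7)/82 = 0.0256 mA, giving I_C = β·I_B = 5.12 mA.
But then V_CE = 9.7 − 5.12×4.7 = -14.4 V < V_CE(sat) = 0.2 V — impossible in the active region.
So the transistor is saturated. With V_CE = 0.2 V, I_C = (V_CC − 0.2)/R_C = 9.5/4.7 = 2.02 mA.
Check: β·I_B = 5.12 mA > I_C = 2.02 mA, confirming saturation.

saturation; I_C ≈ 2 mA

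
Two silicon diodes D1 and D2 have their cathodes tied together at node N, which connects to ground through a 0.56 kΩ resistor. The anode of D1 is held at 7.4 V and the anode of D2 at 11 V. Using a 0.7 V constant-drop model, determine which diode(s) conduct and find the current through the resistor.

Only D2 conducts; I_R ≈ 18 mA

Assume both conduct. Then node N would need to be at both 7.4−0.7 = 6.7 V and 11−0.7 = 10.3 V, which is impossible.
Assume only D2 conducts: V_N = 11 − 0.7 = 10.3 V, so I_R = 10.3/0.56 = 18.4 mA.
Check D1: its anode-to-cathode voltage is 7.4 − 10.3 = -2.9 V < 0.7 V, so it is off. The assumption is consistent.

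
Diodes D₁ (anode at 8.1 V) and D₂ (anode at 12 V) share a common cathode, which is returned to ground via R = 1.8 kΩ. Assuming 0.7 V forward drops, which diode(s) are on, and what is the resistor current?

Assume both conduct. Then node N would need to be at both 8.1−0.7 = 7.4 V and 12−0.7 = 11.3 V, which is impossible.
Assume only D₂ conducts: V_N = 12 − 0.7 = 11.3 V, so I_R = 11.3/1.8 = 6.28 mA.
Check D₁: its anode-to-cathode voltage is 8.1 − 11.3 = -3.2 V < 0.7 V, so it is off. The assumption is consistent.

Only D₂ conducts; I_R ≈ 6.3 mA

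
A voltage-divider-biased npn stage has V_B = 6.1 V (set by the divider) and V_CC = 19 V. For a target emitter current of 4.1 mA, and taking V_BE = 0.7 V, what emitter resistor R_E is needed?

R_E ≈ 1.3 kΩ

V_E = V_B − V_BE = 6.1 − 0.7 = 5.4 V.
R_E = V_E / I_E = 5.4 / 4.1 = 1.32 kΩ.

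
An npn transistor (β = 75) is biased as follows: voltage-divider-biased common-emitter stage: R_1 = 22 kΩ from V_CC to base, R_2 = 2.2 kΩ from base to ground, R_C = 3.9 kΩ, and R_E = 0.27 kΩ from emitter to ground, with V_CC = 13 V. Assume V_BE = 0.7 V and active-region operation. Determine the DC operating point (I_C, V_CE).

I_C ≈ 1.6 mA, V_CE ≈ 6.3 V

Thevenize the base divider: V_Th = V_CC·R_2/(R_1+R_2) = 13×2.2/24.2 = 1.18 V, R_Th = R_1‖R_2 = 2 kΩ.
Base-emitter loop: V_Th = I_B·R_Th + V_BE + (β+1)I_B·R_E, so I_B = (1.18 − 0.7) / (2 + 76×0.27) = 0.0214 mA.
I_C = β·I_B = 75×0.0214 = 1.6 mA, and I_E = (β+1)I_B = 1.63 mA.
V_CE = V_CC − I_C·R_C − I_E·R_E = 13 − 1.6×3.9 − 1.63×0.27 = 6.3 V.
V_CE = 6.3 V > 0.2 V confirms active-region operation.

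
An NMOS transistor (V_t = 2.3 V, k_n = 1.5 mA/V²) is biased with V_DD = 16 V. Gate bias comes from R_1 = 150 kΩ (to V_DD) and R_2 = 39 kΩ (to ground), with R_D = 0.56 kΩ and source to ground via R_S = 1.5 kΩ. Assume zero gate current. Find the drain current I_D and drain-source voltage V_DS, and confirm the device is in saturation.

V_G = V_DD·R_2/(R_1+R_2) = 16×39/189 = 3.3 V.
Assume saturation: I_D = (k_n/2)(V_GS − V_t)² with V_GS = V_G − I_D·R_S = 3.3 − 1.5·I_D.
Substituting gives 1.69·I_D² − 3.25·I_D + 0.752 = 0, with roots I_D = 0.269 or 1.66 mA.
The root I_D = 1.66 mA gives V_GS = 0.813 V ≤ V_t, so take I_D = 0.269 mA.
Then V_GS = 2.9 V and V_DS = V_DD − I_D(R_D+R_S) = 16 − 0.269×2.06 = 15.4 V.
Saturation requires V_DS ≥ V_GS − V_t = 0.599 V; 15.4 ≥ 0.599 ✓.

I_D ≈ 0.27 mA, V_DS ≈ 15 V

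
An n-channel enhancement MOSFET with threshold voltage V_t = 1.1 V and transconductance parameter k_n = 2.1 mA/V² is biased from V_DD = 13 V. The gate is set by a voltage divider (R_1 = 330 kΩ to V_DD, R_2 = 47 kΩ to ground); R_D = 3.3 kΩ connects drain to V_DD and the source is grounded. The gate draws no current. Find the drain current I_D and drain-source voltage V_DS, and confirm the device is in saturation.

V_G = V_DD·R_2/(R_1+R_2) = 13×47/377 = 1.62 V. With the source grounded, V_GS = V_G = 1.62 V.
Assume saturation: I_D = (k_n/2)(V_GS − V_t)² = (2.1/2)×(1.62 − 1.1)² = 1.05×0.521² = 0.285 mA.
V_DS = V_DD − I_D·R_D = 13 − 0.285×3.3 = 12.1 V.
Saturation requires V_DS ≥ V_GS − V_t = 0.521 V; 12.1 ≥ 0.521 ✓.

I_D ≈ 0.28 mA, V_DS ≈ 12 V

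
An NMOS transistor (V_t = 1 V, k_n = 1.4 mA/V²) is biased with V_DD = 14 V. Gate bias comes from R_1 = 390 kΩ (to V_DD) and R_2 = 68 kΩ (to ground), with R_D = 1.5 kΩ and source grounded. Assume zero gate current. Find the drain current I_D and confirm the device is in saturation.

V_G = V_DD·R_2/(R_1+R_2) = 14×68/458 = 2.08 V. With the source grounded, V_GS = V_G = 2.08 V.
Assume saturation: I_D = (k_n/2)(V_GS − V_t)² = (1.4/2)×(2.08 − 1)² = 0.7×1.08² = 0.814 mA.
V_DS = V_DD − I_D·R_D = 14 − 0.814×1.5 = 12.8 V.
Saturation requires V_DS ≥ V_GS − V_t = 1.08 V; 12.8 ≥ 1.08 ✓.

I_D ≈ 0.81 mA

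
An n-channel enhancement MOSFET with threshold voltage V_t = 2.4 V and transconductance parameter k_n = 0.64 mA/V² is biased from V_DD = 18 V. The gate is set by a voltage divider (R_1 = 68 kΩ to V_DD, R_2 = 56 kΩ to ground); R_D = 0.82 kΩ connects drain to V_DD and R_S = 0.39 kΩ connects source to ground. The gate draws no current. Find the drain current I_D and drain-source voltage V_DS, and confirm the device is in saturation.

I_D ≈ 4.8 mA, V_DS ≈ 12 V

V_G = V_DD·R_2/(R_1+R_2) = 18×56/124 = 8.13 V.
Assume saturation: I_D = (k_n/2)(V_GS − V_t)² with V_GS = V_G − I_D·R_S = 8.13 − 0.39·I_D.
Substituting gives 0.0487·I_D² − 2.43·I_D + 10.5 = 0, with roots I_D = 4.78 or 45.1 mA.
The root I_D = 45.1 mA gives V_GS = -9.48 V ≤ V_t, so take I_D = 4.78 mA.
Then V_GS = 6.26 V and V_DS = V_DD − I_D(R_D+R_S) = 18 − 4.78×1.21 = 12.2 V.
Saturation requires V_DS ≥ V_GS − V_t = 3.86 V; 12.2 ≥ 3.86 ✓.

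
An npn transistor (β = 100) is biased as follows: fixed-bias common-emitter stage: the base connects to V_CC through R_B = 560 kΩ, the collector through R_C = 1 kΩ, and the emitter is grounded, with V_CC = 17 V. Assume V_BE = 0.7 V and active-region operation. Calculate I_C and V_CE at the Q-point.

I_C ≈ 2.9 mA, V_CE ≈ 14 V

Base loop: V_CC = I_B·R_B + V_BE, so I_B = (17 − 0.7)/560 kΩ = 0.0291 mA.
In the active region I_C = β·I_B = 100 × 0.0291 = 2.91 mA.
Collector loop: V_CE = V_CC − I_C·R_C = 17 − 2.91×1 = 14.1 V.
Since V_CE = 14.1 V > V_CE(sat) ≈ 0.2 V, the transistor is in the active region as assumed.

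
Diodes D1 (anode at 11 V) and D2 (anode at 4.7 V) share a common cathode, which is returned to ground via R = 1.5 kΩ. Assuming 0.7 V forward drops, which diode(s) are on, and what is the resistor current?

Only D1 conducts; I_R ≈ 6.9 mA

Assume both conduct. Then node N would need to be at both 11−0.7 = 10.3 V and 4.7−0.7 = 4 V, which is impossible.
Assume only D1 conducts: V_N = 11 − 0.7 = 10.3 V, so I_R = 10.3/1.5 = 6.87 mA.
Check D2: its anode-to-cathode voltage is 4.7 − 10.3 = -5.6 V < 0.7 V, so it is off. The assumption is consistent.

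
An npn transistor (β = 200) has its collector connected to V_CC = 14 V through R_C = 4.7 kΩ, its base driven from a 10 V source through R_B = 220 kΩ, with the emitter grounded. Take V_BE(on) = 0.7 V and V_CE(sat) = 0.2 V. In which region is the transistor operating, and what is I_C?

Assume active: I_B = (10 − 0.7)/220 = 0.0423 mA, giving I_C = β·I_B = 8.45 mA.
But then V_CE = 14 − 8.45×4.7 = -25.7 V < V_CE(sat) = 0.2 V — impossible in the active region.
So the transistor is saturated. With V_CE = 0.2 V, I_C = (V_CC − 0.2)/R_C = 13.8/4.7 = 2.94 mA.
Check: β·I_B = 8.45 mA > I_C = 2.94 mA, confirming saturation.

saturation; I_C ≈ 2.9 mA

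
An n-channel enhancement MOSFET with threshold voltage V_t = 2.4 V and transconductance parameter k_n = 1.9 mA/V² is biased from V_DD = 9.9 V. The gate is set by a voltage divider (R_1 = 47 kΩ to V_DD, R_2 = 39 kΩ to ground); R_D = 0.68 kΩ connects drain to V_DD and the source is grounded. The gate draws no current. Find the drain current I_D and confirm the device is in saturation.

V_G = V_DD·R_2/(R_1+R_2) = 9.9×39/86 = 4.49 V. With the source grounded, V_GS = V_G = 4.49 V.
Assume saturation: I_D = (k_n/2)(V_GS − V_t)² = (1.9/2)×(4.49 − 2.4)² = 0.95×2.09² = 4.15 mA.
V_DS = V_DD − I_D·R_D = 9.9 − 4.15×0.68 = 7.08 V.
Saturation requires V_DS ≥ V_GS − V_t = 2.09 V; 7.08 ≥ 2.09 ✓.

I_D ≈ 4.1 mA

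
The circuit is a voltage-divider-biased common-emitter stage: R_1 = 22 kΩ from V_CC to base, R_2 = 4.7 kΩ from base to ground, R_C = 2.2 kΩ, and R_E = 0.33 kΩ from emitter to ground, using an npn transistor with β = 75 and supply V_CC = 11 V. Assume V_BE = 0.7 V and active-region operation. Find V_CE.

V_CE ≈ 2.9 V

Thevenize the base divider: V_Th = V_CC·R_2/(R_1+R_2) = 11×4.7/26.7 = 1.94 V, R_Th = R_1‖R_2 = 3.87 kΩ.
Base-emitter loop: V_Th = I_B·R_Th + V_BE + (β+1)I_B·R_E, so I_B = (1.94 − 0.7) / (3.87 + 76×0.33) = 0.0427 mA.
I_C = β·I_B = 75×0.0427 = 3.2 mA, and I_E = (β+1)I_B = 3.25 mA.
V_CE = V_CC − I_C·R_C − I_E·R_E = 11 − 3.2×2.2 − 3.25×0.33 = 2.88 V.
V_CE = 2.88 V > 0.2 V confirms active-region operation.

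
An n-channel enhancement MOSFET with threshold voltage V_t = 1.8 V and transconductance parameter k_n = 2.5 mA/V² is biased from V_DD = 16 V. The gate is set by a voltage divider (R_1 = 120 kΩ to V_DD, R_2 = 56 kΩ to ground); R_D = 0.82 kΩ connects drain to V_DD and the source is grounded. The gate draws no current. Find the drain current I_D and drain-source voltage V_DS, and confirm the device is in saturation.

V_G = V_DD·R_2/(R_1+R_2) = 16×56/176 = 5.09 V. With the source grounded, V_GS = V_G = 5.09 V.
Assume saturation: I_D = (k_n/2)(V_GS − V_t)² = (2.5/2)×(5.09 − 1.8)² = 1.25×3.29² = 13.5 mA.
V_DS = V_DD − I_D·R_D = 16 − 13.5×0.82 = 4.9 V.
Saturation requires V_DS ≥ V_GS − V_t = 3.29 V; 4.9 ≥ 3.29 ✓.

I_D ≈ 14 mA, V_DS ≈ 4.9 V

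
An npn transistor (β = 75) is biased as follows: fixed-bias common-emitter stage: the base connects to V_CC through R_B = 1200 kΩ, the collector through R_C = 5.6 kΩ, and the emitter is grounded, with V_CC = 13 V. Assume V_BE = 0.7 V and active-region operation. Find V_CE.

V_CE ≈ 8.7 V

Base loop: V_CC = I_B·R_B + V_BE, so I_B = (13 − 0.7)/1200 kΩ = 0.0103 mA.
In the active region I_C = β·I_B = 75 × 0.0103 = 0.769 mA.
Collector loop: V_CE = V_CC − I_C·R_C = 13 − 0.769×5.6 = 8.7 V.
Since V_CE = 8.7 V > V_CE(sat) ≈ 0.2 V, the transistor is in the active region as assumed.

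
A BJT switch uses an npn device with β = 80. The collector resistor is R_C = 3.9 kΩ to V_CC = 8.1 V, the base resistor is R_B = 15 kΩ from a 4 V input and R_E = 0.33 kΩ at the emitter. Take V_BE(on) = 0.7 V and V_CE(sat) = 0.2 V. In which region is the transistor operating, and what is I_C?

saturation; I_C ≈ 1.9 mA

Assume active: I_B = (4 − 0.7)/(15 + 81×0.33) = 0.0791 mA, I_C = β·I_B = 6.33 mA.
Then V_CE = 8.1 − 6.33×3.9 − 6.41×0.33 = -18.7 V < 0.2 V — the active assumption fails.
Re-solve with V_CE = 0.2 V. KCL at the emitter: V_E/R_E = (V_BB−0.7−V_E)/R_B + (V_CC−0.2−V_E)/R_C, giving V_E = 0.67 V.
I_C = (V_CC − 0.2 − V_E)/R_C = (7.9 − 0.67)/3.9 = 1.85 mA.
Check: I_B = (3.3 − 0.67)/15 = 0.175 mA, and β·I_B = 14 mA > I_C, confirming saturation.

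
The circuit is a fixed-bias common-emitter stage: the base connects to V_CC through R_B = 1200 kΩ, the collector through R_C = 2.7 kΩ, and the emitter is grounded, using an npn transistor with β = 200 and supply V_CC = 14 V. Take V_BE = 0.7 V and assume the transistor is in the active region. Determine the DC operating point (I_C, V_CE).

Base loop: V_CC = I_B·R_B + V_BE, so I_B = (14 − 0.7)/1200 kΩ = 0.0111 mA.
In the active region I_C = β·I_B = 200 × 0.0111 = 2.22 mA.
Collector loop: V_CE = V_CC − I_C·R_C = 14 − 2.22×2.7 = 8.02 V.
Since V_CE = 8.02 V > V_CE(sat) ≈ 0.2 V, the transistor is in the active region as assumed.

I_C ≈ 2.2 mA, V_CE ≈ 8 V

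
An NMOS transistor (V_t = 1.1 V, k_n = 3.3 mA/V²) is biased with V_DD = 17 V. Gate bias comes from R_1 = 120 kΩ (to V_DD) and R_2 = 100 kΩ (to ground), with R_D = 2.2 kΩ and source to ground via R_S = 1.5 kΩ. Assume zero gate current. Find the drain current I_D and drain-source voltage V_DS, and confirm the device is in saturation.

I_D ≈ 3.5 mA, V_DS ≈ 4.2 V

V_G = V_DD·R_2/(R_1+R_2) = 17×100/220 = 7.73 V.
Assume saturation: I_D = (k_n/2)(V_GS − V_t)² with V_GS = V_G − I_D·R_S = 7.73 − 1.5·I_D.
Substituting gives 3.71·I_D² − 33.8·I_D + 72.5 = 0, with roots I_D = 3.45 or 5.65 mA.
The root I_D = 5.65 mA gives V_GS = -0.751 V ≤ V_t, so take I_D = 3.45 mA.
Then V_GS = 2.55 V and V_DS = V_DD − I_D(R_D+R_S) = 17 − 3.45×3.7 = 4.22 V.
Saturation requires V_DS ≥ V_GS − V_t = 1.45 V; 4.22 ≥ 1.45 ✓.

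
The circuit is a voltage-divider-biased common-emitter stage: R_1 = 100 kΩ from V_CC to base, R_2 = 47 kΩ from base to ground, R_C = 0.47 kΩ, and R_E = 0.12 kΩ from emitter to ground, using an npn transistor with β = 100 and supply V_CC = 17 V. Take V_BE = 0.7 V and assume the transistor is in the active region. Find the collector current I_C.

I_C ≈ 11 mA

Thevenize the base divider: V_Th = V_CC·R_2/(R_1+R_2) = 17×47/147 = 5.44 V, R_Th = R_1‖R_2 = 32 kΩ.
Base-emitter loop: V_Th = I_B·R_Th + V_BE + (β+1)I_B·R_E, so I_B = (5.44 − 0.7) / (32 + 101×0.12) = 0.107 mA.
I_C = β·I_B = 100×0.107 = 10.7 mA, and I_E = (β+1)I_B = 10.8 mA.
V_CE = V_CC − I_C·R_C − I_E·R_E = 17 − 10.7×0.47 − 10.8×0.12 = 10.7 V.
V_CE = 10.7 V > 0.2 V confirms active-region operation.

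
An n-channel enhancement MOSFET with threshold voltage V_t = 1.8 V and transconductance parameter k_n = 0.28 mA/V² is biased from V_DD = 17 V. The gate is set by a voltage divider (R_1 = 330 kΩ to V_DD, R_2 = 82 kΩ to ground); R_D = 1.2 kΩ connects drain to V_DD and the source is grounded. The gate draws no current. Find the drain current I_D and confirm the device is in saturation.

V_G = V_DD·R_2/(R_1+R_2) = 17×82/412 = 3.38 V. With the source grounded, V_GS = V_G = 3.38 V.
Assume saturation: I_D = (k_n/2)(V_GS − V_t)² = (0.28/2)×(3.38 − 1.8)² = 0.14×1.58² = 0.351 mA.
V_DS = V_DD − I_D·R_D = 17 − 0.351×1.2 = 16.6 V.
Saturation requires V_DS ≥ V_GS − V_t = 1.58 V; 16.6 ≥ 1.58 ✓.

I_D ≈ 0.35 mA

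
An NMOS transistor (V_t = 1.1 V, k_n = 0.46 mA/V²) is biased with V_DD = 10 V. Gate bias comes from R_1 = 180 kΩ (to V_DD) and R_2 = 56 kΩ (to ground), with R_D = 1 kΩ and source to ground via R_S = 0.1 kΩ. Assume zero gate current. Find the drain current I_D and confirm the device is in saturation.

V_G = V_DD·R_2/(R_1+R_2) = 10×56/236 = 2.37 V.
Assume saturation: I_D = (k_n/2)(V_GS − V_t)² with V_GS = V_G − I_D·R_S = 2.37 − 0.1·I_D.
Substituting gives 0.0023·I_D² − 1.06·I_D + 0.373 = 0, with roots I_D = 0.352 or 460 mA.
The root I_D = 460 mA gives V_GS = -43.6 V ≤ V_t, so take I_D = 0.352 mA.
Then V_GS = 2.34 V and V_DS = V_DD − I_D(R_D+R_S) = 10 − 0.352×1.1 = 9.61 V.
Saturation requires V_DS ≥ V_GS − V_t = 1.24 V; 9.61 ≥ 1.24 ✓.

I_D ≈ 0.35 mA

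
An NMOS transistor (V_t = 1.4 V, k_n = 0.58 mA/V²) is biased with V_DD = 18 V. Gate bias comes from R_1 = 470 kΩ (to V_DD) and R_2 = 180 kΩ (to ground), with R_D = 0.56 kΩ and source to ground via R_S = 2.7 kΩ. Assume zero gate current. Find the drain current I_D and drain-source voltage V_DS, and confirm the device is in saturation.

V_G = V_DD·R_2/(R_1+R_2) = 18×180/650 = 4.98 V.
Assume saturation: I_D = (k_n/2)(V_GS − V_t)² with V_GS = V_G − I_D·R_S = 4.98 − 2.7·I_D.
Substituting gives 2.11·I_D² − 6.61·I_D + 3.73 = 0, with roots I_D = 0.737 or 2.39 mA.
The root I_D = 2.39 mA gives V_GS = -1.47 V ≤ V_t, so take I_D = 0.737 mA.
Then V_GS = 2.99 V and V_DS = V_DD − I_D(R_D+R_S) = 18 − 0.737×3.26 = 15.6 V.
Saturation requires V_DS ≥ V_GS − V_t = 1.59 V; 15.6 ≥ 1.59 ✓.

I_D ≈ 0.74 mA, V_DS ≈ 16 V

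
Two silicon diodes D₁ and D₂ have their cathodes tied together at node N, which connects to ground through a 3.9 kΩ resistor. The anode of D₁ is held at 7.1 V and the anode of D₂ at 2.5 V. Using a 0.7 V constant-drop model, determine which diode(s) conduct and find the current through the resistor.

Only D₁ conducts; I_R ≈ 1.6 mA

Assume both conduct. Then node N would need to be at both 7.1−0.7 = 6.4 V and 2.5−0.7 = 1.8 V, which is impossible.
Assume only D₁ conducts: V_N = 7.1 − 0.7 = 6.4 V, so I_R = 6.4/3.9 = 1.64 mA.
Check D₂: its anode-to-cathode voltage is 2.5 − 6.4 = -3.9 V < 0.7 V, so it is off. The assumption is consistent.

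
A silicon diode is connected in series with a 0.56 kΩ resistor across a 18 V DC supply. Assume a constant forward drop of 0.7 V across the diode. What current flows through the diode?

I ≈ 31 mA

KVL around the loop: 18 = V_D + I·R = 0.7 + I × 0.56 kΩ.
So I = (18 − 0.7) / 0.56 kΩ = 17.3 / 0.56 = 30.9 mA.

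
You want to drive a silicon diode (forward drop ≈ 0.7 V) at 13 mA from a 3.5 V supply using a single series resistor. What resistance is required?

The resistor drops V_S − V_D = 3.5 − 0.7 = 2.8 V at 13 mA.
R = 2.8 V / 13 mA = 0.215 kΩ.

R ≈ 0.22 kΩ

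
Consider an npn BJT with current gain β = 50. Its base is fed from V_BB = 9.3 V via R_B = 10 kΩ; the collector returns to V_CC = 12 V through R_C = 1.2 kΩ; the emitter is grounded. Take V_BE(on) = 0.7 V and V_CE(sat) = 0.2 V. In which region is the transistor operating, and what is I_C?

Assume active: I_B = (9.3 − 0.7)/10 = 0.86 mA, giving I_C = β·I_B = 43 mA.
But then V_CE = 12 − 43×1.2 = -39.6 V < V_CE(sat) = 0.2 V — impossible in the active region.
So the transistor is saturated. With V_CE = 0.2 V, I_C = (V_CC − 0.2)/R_C = 11.8/1.2 = 9.83 mA.
Check: β·I_B = 43 mA > I_C = 9.83 mA, confirming saturation.

saturation; I_C ≈ 9.8 mA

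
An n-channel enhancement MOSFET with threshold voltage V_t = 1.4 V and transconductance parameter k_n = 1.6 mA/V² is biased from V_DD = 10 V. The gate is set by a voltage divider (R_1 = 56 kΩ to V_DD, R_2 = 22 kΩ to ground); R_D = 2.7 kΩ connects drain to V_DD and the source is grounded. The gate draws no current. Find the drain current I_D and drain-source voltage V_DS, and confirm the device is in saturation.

V_G = V_DD·R_2/(R_1+R_2) = 10×22/78 = 2.82 V. With the source grounded, V_GS = V_G = 2.82 V.
Assume saturation: I_D = (k_n/2)(V_GS − V_t)² = (1.6/2)×(2.82 − 1.4)² = 0.8×1.42² = 1.61 mA.
V_DS = V_DD − I_D·R_D = 10 − 1.61×2.7 = 5.64 V.
Saturation requires V_DS ≥ V_GS − V_t = 1.42 V; 5.64 ≥ 1.42 ✓.

I_D ≈ 1.6 mA, V_DS ≈ 5.6 V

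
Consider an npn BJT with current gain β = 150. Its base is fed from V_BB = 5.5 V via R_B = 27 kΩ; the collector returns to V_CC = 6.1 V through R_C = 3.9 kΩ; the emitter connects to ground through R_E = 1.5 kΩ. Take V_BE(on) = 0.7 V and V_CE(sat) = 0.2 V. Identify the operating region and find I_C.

Assume active: I_B = (5.5 − 0.7)/(27 + 151×1.5) = 0.0189 mA, I_C = β·I_B = 2.84 mA.
Then V_CE = 6.1 − 2.84×3.9 − 2.86×1.5 = -9.27 V < 0.2 V — the active assumption fails.
Re-solve with V_CE = 0.2 V. KCL at the emitter: V_E/R_E = (V_BB−0.7−V_E)/R_B + (V_CC−0.2−V_E)/R_C, giving V_E = 1.76 V.
I_C = (V_CC − 0.2 − V_E)/R_C = (5.9 − 1.76)/3.9 = 1.06 mA.
Check: I_B = (4.8 − 1.76)/27 = 0.113 mA, and β·I_B = 16.9 mA > I_C, confirming saturation.

saturation; I_C ≈ 1.1 mA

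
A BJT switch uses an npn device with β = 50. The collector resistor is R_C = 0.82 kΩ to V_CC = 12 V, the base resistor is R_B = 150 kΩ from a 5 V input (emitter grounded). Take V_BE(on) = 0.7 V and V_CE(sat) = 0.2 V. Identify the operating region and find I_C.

Assume active. Base-emitter loop: I_B = (V_BB − V_BE)/R_B = (5 − 0.7)/150 = 0.0287 mA.
I_C = β·I_B = 50×0.0287 = 1.43 mA.
V_CE = V_CC − I_C·R_C = 12 − 1.43×0.82 = 10.8 V > V_CE(sat), so the active-region assumption holds.

active; I_C ≈ 1.4 mA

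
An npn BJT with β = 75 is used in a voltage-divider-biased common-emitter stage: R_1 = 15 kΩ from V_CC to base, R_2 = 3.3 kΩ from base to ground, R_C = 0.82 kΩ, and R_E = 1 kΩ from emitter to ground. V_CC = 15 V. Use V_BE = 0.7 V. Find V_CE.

V_CE ≈ 11 V

Thevenize the base divider: V_Th = V_CC·R_2/(R_1+R_2) = 15×3.3/18.3 = 2.7 V, R_Th = R_1‖R_2 = 2.7 kΩ.
Base-emitter loop: V_Th = I_B·R_Th + V_BE + (β+1)I_B·R_E, so I_B = (2.7 − 0.7) / (2.7 + 76×1) = 0.0255 mA.
I_C = β·I_B = 75×0.0255 = 1.91 mA, and I_E = (β+1)I_B = 1.94 mA.
V_CE = V_CC − I_C·R_C − I_E·R_E = 15 − 1.91×0.82 − 1.94×1 = 11.5 V.
V_CE = 11.5 V > 0.2 V confirms active-region operation.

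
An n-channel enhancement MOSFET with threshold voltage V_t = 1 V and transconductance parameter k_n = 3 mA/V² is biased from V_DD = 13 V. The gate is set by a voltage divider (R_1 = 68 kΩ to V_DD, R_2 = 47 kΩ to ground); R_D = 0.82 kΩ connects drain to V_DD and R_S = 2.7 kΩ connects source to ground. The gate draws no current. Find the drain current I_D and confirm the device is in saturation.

I_D ≈ 1.3 mA

V_G = V_DD·R_2/(R_1+R_2) = 13×47/115 = 5.31 V.
Assume saturation: I_D = (k_n/2)(V_GS − V_t)² with V_GS = V_G − I_D·R_S = 5.31 − 2.7·I_D.
Substituting gives 10.9·I_D² − 35.9·I_D + 27.9 = 0, with roots I_D = 1.26 or 2.03 mA.
The root I_D = 2.03 mA gives V_GS = -0.163 V ≤ V_t, so take I_D = 1.26 mA.
Then V_GS = 1.92 V and V_DS = V_DD − I_D(R_D+R_S) = 13 − 1.26×3.52 = 8.57 V.
Saturation requires V_DS ≥ V_GS − V_t = 0.916 V; 8.57 ≥ 0.916 ✓.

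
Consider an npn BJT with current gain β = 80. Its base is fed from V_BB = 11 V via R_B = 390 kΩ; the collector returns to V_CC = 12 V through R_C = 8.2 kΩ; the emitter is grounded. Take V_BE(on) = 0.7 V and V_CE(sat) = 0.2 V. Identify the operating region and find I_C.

saturation; I_C ≈ 1.4 mA

Assume active: I_B = (11 − 0.7)/390 = 0.0264 mA, giving I_C = β·I_B = 2.11 mA.
But then V_CE = 12 − 2.11×8.2 = -5.33 V < V_CE(sat) = 0.2 V — impossible in the active region.
So the transistor is saturated. With V_CE = 0.2 V, I_C = (V_CC − 0.2)/R_C = 11.8/8.2 = 1.44 mA.
Check: β·I_B = 2.11 mA > I_C = 1.44 mA, confirming saturation.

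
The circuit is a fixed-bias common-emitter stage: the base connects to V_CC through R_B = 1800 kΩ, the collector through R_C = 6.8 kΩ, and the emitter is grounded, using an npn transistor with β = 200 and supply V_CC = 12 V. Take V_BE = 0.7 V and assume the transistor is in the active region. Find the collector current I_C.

Base loop: V_CC = I_B·R_B + V_BE, so I_B = (12 − 0.7)/1800 kΩ = 0.00628 mA.
In the active region I_C = β·I_B = 200 × 0.00628 = 1.26 mA.
Collector loop: V_CE = V_CC − I_C·R_C = 12 − 1.26×6.8 = 3.46 V.
Since V_CE = 3.46 V > V_CE(sat) ≈ 0.2 V, the transistor is in the active region as assumed.

I_C ≈ 1.3 mA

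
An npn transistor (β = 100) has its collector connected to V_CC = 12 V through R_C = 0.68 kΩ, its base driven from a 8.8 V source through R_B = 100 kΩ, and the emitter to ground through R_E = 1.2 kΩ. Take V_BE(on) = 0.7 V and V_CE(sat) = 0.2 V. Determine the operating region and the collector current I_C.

Assume active. Base-emitter loop: I_B = (V_BB − V_BE)/(R_B + (β+1)R_E) = (8.8 − 0.7)/(100 + 101×1.2) = 0.0366 mA.
I_C = β·I_B = 100×0.0366 = 3.66 mA.
V_CE = V_CC − I_C·R_C − I_E·R_E = 12 − 3.66×0.68 − 3.7×1.2 = 5.07 V > V_CE(sat), so the active-region assumption holds.

active; I_C ≈ 3.7 mA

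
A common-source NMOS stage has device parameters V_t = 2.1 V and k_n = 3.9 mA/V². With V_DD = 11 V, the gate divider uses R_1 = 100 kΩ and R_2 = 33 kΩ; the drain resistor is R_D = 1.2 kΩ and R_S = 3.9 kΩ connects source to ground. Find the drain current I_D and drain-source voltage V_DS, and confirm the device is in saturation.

I_D ≈ 0.1 mA, V_DS ≈ 10 V

V_G = V_DD·R_2/(R_1+R_2) = 11×33/133 = 2.73 V.
Assume saturation: I_D = (k_n/2)(V_GS − V_t)² with V_GS = V_G − I_D·R_S = 2.73 − 3.9·I_D.
Substituting gives 29.7·I_D² − 10.6·I_D + 0.772 = 0, with roots I_D = 0.103 or 0.254 mA.
The root I_D = 0.254 mA gives V_GS = 1.74 V ≤ V_t, so take I_D = 0.103 mA.
Then V_GS = 2.33 V and V_DS = V_DD − I_D(R_D+R_S) = 11 − 0.103×5.1 = 10.5 V.
Saturation requires V_DS ≥ V_GS − V_t = 0.229 V; 10.5 ≥ 0.229 ✓.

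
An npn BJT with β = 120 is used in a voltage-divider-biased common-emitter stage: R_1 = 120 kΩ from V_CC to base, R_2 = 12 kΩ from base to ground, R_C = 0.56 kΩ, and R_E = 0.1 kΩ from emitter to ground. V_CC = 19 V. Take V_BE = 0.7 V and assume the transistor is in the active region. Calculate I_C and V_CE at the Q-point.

I_C ≈ 5.4 mA, V_CE ≈ 15 V

Thevenize the base divider: V_Th = V_CC·R_2/(R_1+R_2) = 19×12/132 = 1.73 V, R_Th = R_1‖R_2 = 10.9 kΩ.
Base-emitter loop: V_Th = I_B·R_Th + V_BE + (β+1)I_B·R_E, so I_B = (1.73 − 0.7) / (10.9 + 121×0.1) = 0.0446 mA.
I_C = β·I_B = 120×0.0446 = 5.36 mA, and I_E = (β+1)I_B = 5.4 mA.
V_CE = V_CC − I_C·R_C − I_E·R_E = 19 − 5.36×0.56 − 5.4×0.1 = 15.5 V.
V_CE = 15.5 V > 0.2 V confirms active-region operation.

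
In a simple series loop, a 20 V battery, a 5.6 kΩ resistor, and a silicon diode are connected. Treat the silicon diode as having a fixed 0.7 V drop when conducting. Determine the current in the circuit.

KVL around the loop: 20 = V_D + I·R = 0.7 + I × 5.6 kΩ.
So I = (20 − 0.7) / 5.6 kΩ = 19.3 / 5.6 = 3.45 mA.

I ≈ 3.4 mA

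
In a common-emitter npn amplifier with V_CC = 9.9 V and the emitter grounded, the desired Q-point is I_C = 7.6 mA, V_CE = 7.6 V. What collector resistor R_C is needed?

Collector loop: V_CC = I_C·R_C + V_CE.
R_C = (V_CC − V_CE)/I_C = (9.9 − 7.6)/7.6 = 0.303 kΩ.

R_C ≈ 0.3 kΩ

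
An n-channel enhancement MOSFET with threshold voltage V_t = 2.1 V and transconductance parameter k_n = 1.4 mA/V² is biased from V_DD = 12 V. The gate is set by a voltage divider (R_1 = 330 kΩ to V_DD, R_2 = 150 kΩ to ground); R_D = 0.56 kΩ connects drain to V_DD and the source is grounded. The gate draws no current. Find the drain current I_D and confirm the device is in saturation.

V_G = V_DD·R_2/(R_1+R_2) = 12×150/480 = 3.75 V. With the source grounded, V_GS = V_G = 3.75 V.
Assume saturation: I_D = (k_n/2)(V_GS − V_t)² = (1.4/2)×(3.75 − 2.1)² = 0.7×1.65² = 1.91 mA.
V_DS = V_DD − I_D·R_D = 12 − 1.91×0.56 = 10.9 V.
Saturation requires V_DS ≥ V_GS − V_t = 1.65 V; 10.9 ≥ 1.65 ✓.

I_D ≈ 1.9 mA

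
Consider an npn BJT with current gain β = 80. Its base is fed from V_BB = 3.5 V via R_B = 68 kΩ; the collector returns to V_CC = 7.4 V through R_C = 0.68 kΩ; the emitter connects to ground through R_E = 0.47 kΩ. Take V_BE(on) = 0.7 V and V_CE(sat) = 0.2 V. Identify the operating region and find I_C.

Assume active. Base-emitter loop: I_B = (V_BB − V_BE)/(R_B + (β+1)R_E) = (3.5 − 0.7)/(68 + 81×0.47) = 0.0264 mA.
I_C = β·I_B = 80×0.0264 = 2.11 mA.
V_CE = V_CC − I_C·R_C − I_E·R_E = 7.4 − 2.11×0.68 − 2.14×0.47 = 4.96 V > V_CE(sat), so the active-region assumption holds.

active; I_C ≈ 2.1 mA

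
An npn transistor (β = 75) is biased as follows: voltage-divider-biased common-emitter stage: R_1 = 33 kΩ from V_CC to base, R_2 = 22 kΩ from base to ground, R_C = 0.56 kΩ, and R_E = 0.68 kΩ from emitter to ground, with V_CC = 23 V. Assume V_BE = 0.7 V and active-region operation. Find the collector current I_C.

I_C ≈ 9.8 mA

Thevenize the base divider: V_Th = V_CC·R_2/(R_1+R_2) = 23×22/55 = 9.2 V, R_Th = R_1‖R_2 = 13.2 kΩ.
Base-emitter loop: V_Th = I_B·R_Th + V_BE + (β+1)I_B·R_E, so I_B = (9.2 − 0.7) / (13.2 + 76×0.68) = 0.131 mA.
I_C = β·I_B = 75×0.131 = 9.83 mA, and I_E = (β+1)I_B = 9.96 mA.
V_CE = V_CC − I_C·R_C − I_E·R_E = 23 − 9.83×0.56 − 9.96×0.68 = 10.7 V.
V_CE = 10.7 V > 0.2 V confirms active-region operation.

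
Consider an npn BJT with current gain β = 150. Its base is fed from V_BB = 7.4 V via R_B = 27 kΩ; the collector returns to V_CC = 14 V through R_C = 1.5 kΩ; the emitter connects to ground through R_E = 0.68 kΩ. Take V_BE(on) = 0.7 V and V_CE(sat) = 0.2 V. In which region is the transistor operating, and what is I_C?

Assume active: I_B = (7.4 − 0.7)/(27 + 151×0.68) = 0.0517 mA, I_C = β·I_B = 7.75 mA.
Then V_CE = 14 − 7.75×1.5 − 7.8×0.68 = -2.93 V < 0.2 V — the active assumption fails.
Re-solve with V_CE = 0.2 V. KCL at the emitter: V_E/R_E = (V_BB−0.7−V_E)/R_B + (V_CC−0.2−V_E)/R_C, giving V_E = 4.35 V.
I_C = (V_CC − 0.2 − V_E)/R_C = (13.8 − 4.35)/1.5 = 6.3 mA.
Check: I_B = (6.7 − 4.35)/27 = 0.0872 mA, and β·I_B = 13.1 mA > I_C, confirming saturation.

saturation; I_C ≈ 6.3 mA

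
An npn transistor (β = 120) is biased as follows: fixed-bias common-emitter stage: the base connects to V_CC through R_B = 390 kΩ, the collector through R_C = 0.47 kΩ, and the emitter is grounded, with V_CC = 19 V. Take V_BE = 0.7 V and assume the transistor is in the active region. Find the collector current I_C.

I_C ≈ 5.6 mA

Base loop: V_CC = I_B·R_B + V_BE, so I_B = (19 − 0.7)/390 kΩ = 0.0469 mA.
In the active region I_C = β·I_B = 120 × 0.0469 = 5.63 mA.
Collector loop: V_CE = V_CC − I_C·R_C = 19 − 5.63×0.47 = 16.4 V.
Since V_CE = 16.4 V > V_CE(sat) ≈ 0.2 V, the transistor is in the active region as assumed.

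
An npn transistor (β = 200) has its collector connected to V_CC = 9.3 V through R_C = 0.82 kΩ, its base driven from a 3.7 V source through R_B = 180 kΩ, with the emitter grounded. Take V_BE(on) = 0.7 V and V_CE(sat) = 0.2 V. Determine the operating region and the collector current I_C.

Assume active. Base-emitter loop: I_B = (V_BB − V_BE)/R_B = (3.7 − 0.7)/180 = 0.0167 mA.
I_C = β·I_B = 200×0.0167 = 3.33 mA.
V_CE = V_CC − I_C·R_C = 9.3 − 3.33×0.82 = 6.57 V > V_CE(sat), so the active-region assumption holds.

active; I_C ≈ 3.3 mA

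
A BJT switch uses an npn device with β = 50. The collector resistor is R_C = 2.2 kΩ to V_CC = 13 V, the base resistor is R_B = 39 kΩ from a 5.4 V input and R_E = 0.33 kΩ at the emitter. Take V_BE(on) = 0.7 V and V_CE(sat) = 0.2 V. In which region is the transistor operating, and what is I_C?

active; I_C ≈ 4.2 mA

Assume active. Base-emitter loop: I_B = (V_BB − V_BE)/(R_B + (β+1)R_E) = (5.4 − 0.7)/(39 + 51×0.33) = 0.0842 mA.
I_C = β·I_B = 50×0.0842 = 4.21 mA.
V_CE = V_CC − I_C·R_C − I_E·R_E = 13 − 4.21×2.2 − 4.29×0.33 = 2.32 V > V_CE(sat), so the active-region assumption holds.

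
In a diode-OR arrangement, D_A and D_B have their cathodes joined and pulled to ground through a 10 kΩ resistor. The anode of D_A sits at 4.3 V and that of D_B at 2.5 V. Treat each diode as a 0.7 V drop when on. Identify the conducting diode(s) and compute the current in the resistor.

Assume both conduct. Then node N would need to be at both 4.3−0.7 = 3.6 V and 2.5−0.7 = 1.8 V, which is impossible.
Assume only D_A conducts: V_N = 4.3 − 0.7 = 3.6 V, so I_R = 3.6/10 = 0.36 mA.
Check D_B: its anode-to-cathode voltage is 2.5 − 3.6 = -1.1 V < 0.7 V, so it is off. The assumption is consistent.

Only D_A conducts; I_R ≈ 0.36 mA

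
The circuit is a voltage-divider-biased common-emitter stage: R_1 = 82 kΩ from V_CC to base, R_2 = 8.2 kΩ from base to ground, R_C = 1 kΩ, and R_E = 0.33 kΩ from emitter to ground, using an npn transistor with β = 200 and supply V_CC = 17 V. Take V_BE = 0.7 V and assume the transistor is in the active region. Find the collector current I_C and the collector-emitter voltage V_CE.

I_C ≈ 2.3 mA, V_CE ≈ 14 V

Thevenize the base divider: V_Th = V_CC·R_2/(R_1+R_2) = 17×8.2/90.2 = 1.55 V, R_Th = R_1‖R_2 = 7.45 kΩ.
Base-emitter loop: V_Th = I_B·R_Th + V_BE + (β+1)I_B·R_E, so I_B = (1.55 − 0.7) / (7.45 + 201×0.33) = 0.0115 mA.
I_C = β·I_B = 200×0.0115 = 2.29 mA, and I_E = (β+1)I_B = 2.3 mA.
V_CE = V_CC − I_C·R_C − I_E·R_E = 17 − 2.29×1 − 2.3×0.33 = 13.9 V.
V_CE = 13.9 V > 0.2 V confirms active-region operation.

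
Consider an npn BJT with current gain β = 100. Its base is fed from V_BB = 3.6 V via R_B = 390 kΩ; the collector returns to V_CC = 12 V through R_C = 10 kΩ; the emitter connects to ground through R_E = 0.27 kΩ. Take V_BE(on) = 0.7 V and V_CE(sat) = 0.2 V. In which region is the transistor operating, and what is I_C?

Assume active. Base-emitter loop: I_B = (V_BB − V_BE)/(R_B + (β+1)R_E) = (3.6 − 0.7)/(390 + 101×0.27) = 0.00695 mA.
I_C = β·I_B = 100×0.00695 = 0.695 mA.
V_CE = V_CC − I_C·R_C − I_E·R_E = 12 − 0.695×10 − 0.702×0.27 = 4.86 V > V_CE(sat), so the active-region assumption holds.

active; I_C ≈ 0.69 mA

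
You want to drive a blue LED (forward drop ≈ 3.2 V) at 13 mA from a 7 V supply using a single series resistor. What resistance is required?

R ≈ 0.29 kΩ

The resistor drops V_S − V_D = 7 − 3.2 = 3.8 V at 13 mA.
R = 3.8 V / 13 mA = 0.292 kΩ.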